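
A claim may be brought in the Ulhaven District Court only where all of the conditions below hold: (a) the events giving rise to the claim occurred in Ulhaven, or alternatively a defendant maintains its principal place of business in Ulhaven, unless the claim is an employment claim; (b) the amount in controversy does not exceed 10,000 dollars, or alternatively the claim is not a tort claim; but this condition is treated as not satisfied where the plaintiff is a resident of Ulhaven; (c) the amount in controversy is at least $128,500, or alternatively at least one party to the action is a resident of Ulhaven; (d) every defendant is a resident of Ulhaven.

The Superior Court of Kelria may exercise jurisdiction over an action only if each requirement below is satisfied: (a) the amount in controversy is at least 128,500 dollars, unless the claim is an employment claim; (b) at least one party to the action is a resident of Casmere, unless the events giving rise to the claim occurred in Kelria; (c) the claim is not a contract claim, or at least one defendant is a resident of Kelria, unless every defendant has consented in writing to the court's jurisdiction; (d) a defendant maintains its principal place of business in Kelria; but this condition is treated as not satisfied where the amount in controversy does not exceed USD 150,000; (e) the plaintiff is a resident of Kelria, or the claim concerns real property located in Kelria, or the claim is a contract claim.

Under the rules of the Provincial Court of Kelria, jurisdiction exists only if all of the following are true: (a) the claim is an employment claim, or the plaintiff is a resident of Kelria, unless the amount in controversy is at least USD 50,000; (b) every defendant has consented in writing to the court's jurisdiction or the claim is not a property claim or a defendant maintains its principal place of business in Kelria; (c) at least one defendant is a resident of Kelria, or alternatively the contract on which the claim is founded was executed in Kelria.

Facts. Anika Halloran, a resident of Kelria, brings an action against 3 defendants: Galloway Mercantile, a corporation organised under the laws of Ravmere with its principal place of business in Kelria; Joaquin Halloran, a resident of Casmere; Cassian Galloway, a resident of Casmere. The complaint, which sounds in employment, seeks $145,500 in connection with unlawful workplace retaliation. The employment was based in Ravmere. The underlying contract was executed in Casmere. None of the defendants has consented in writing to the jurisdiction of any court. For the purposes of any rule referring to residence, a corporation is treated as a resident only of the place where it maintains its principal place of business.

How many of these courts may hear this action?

1

The Ulhaven District Court:
  (a) The operative events occurred in Ravmere, not Ulhaven; the corporate defendant(s) have their principal place of business in Kelria, not Ulhaven — no alternative holds. However, the claim is an employment claim, so the 'unless' proviso supplies this condition. Satisfied.
  (b) The claim is an employment claim, not a tort claim, which satisfies one of the alternatives. And the carve-out is inapplicable — the plaintiff resides in Kelria, not Ulhaven. Satisfied.
  (c) The amount in controversy is USD 145,500, which meets the $128,500 floor, so one alternative holds. Satisfied.
  (d) The defendants reside as follows — Galloway Mercantile in Kelria, Joaquin Halloran in Casmere, Cassian Galloway in Casmere — not all in Ulhaven. Not met.
  → The court lacks jurisdiction.
The Superior Court of Kelria:
  (a) The amount in controversy is 145,500 dollars, which meets the $128,500 floor. Satisfied.
  (b) Joaquin Halloran resides in Casmere. Condition met.
  (c) The claim is an employment claim, not a contract claim — that alternative is enough. Met.
  (d) Galloway Mercantile has its principal place of business in Kelria. However, the amount in controversy is USD 145,500, within the $150,000 ceiling, which falls within the stated exception and so defeats the condition. Fails.
  (e) The plaintiff resides in Kelria, which satisfies one of the alternatives. Met.
  → At least one condition fails; no jurisdiction.
The Provincial Court of Kelria:
  (a) The claim is an employment claim — that alternative is enough. Satisfied.
  (b) The claim is an employment claim, not a property claim — that alternative is enough. Satisfied.
  (c) Galloway Mercantile resides in Kelria, which satisfies one of the alternatives. Met.
  → The court has jurisdiction.
Courts with jurisdiction: the Provincial Court of Kelria — 1 in total.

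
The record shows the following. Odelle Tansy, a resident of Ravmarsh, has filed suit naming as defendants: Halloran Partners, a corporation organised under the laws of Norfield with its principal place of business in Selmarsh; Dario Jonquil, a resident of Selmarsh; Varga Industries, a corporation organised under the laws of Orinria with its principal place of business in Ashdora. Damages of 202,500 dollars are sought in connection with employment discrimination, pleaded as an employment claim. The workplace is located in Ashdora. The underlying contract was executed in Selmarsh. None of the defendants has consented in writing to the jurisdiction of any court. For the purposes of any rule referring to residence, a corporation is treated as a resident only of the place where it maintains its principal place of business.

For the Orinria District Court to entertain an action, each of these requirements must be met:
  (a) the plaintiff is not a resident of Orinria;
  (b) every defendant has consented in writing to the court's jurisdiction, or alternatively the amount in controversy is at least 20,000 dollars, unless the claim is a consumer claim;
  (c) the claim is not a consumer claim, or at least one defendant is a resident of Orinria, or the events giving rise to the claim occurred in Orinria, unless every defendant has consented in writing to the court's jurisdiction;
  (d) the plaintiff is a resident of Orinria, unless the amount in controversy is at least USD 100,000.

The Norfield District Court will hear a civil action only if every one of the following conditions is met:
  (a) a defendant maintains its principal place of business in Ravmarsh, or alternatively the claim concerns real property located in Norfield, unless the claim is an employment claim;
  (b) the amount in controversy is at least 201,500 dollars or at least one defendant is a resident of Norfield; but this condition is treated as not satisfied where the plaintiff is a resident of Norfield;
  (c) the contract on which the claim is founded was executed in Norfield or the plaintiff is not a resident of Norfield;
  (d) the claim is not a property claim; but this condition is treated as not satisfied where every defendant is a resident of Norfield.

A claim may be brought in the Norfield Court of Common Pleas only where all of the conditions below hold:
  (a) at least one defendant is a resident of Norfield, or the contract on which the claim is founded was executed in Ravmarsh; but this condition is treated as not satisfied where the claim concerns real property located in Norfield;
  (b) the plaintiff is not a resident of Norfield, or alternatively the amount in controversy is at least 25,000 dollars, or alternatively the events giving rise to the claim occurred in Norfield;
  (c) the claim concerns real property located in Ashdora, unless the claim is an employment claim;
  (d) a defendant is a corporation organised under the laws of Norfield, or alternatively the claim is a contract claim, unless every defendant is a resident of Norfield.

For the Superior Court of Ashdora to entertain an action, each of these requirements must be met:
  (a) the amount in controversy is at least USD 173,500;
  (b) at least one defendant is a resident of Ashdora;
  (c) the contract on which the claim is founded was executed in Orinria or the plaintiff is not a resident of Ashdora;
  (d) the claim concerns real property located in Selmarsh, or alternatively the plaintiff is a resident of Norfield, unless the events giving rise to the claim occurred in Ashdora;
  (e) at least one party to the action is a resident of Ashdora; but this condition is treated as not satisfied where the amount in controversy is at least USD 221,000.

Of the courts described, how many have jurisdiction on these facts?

3

The Orinria District Court:
  (a) The plaintiff resides in Ravmarsh, which is not Orinria. Satisfied.
  (b) The amount in controversy is 202,500 dollars, which meets the $20,000 floor, so one alternative holds. Condition met.
  (c) The claim is an employment claim, not a consumer claim, which satisfies one of the alternatives. Condition met.
  (d) The plaintiff resides in Ravmarsh, not Orinria. However, the amount in controversy is 202,500 dollars, which meets the 100,000 dollars floor, so the 'unless' proviso supplies this condition. Satisfied.
  → Every requirement is satisfied — jurisdiction.
The Norfield District Court:
  (a) The corporate defendant(s) have their principal place of business in Ashdora, Selmarsh, not Ravmarsh; the claim does not concern real property — no alternative holds. However, the claim is an employment claim, so the 'unless' proviso supplies this condition. Satisfied.
  (b) The amount in controversy is USD 202,500, which meets the 201,500 dollars floor, which satisfies one of the alternatives. The carve-out does not apply: the plaintiff resides in Ravmarsh, not Norfield. Met.
  (c) The plaintiff resides in Ravmarsh, which is not Norfield, so this disjunct is met. Met.
  (d) The claim is an employment claim, not a property claim. The exception is not triggered, since the defendants reside as follows — Halloran Partners in Selmarsh, Dario Jonquil in Selmarsh, Varga Industries in Ashdora — not all in Norfield. Met.
  → All conditions met; jurisdiction exists.
The Norfield Court of Common Pleas:
  (a) No defendant resides in Norfield (they reside in Selmarsh, Selmarsh, Ashdora); the contract was executed in Selmarsh, not Ravmarsh — no alternative holds. Not satisfied.
  (b) The plaintiff resides in Ravmarsh, which is not Norfield, which satisfies one of the alternatives. Met.
  (c) The claim does not concern real property. The proviso rescues it, though: the claim is an employment claim. Satisfied.
  (d) Halloran Partners is organised under the laws of Norfield, which satisfies one of the alternatives. Condition met.
  → Not every requirement is met — no jurisdiction.
The Superior Court of Ashdora:
  (a) The amount in controversy is 202,500 dollars, which meets the USD 173,500 floor. Satisfied.
  (b) Varga Industries resides in Ashdora. Met.
  (c) The plaintiff resides in Ravmarsh, which is not Ashdora, so this disjunct is met. Met.
  (d) The claim does not concern real property; the plaintiff resides in Ravmarsh, not Norfield — no alternative holds. However, the operative events occurred in Ashdora, so the 'unless' proviso supplies this condition. Condition met.
  (e) Varga Industries resides in Ashdora. And the carve-out is inapplicable — the amount in controversy is 202,500 dollars, below the USD 221,000 floor. Satisfied.
  → Every requirement is satisfied — jurisdiction.
Courts with jurisdiction: the Orinria District Court, the Norfield District Court, the Superior Court of Ashdora — 3 in total.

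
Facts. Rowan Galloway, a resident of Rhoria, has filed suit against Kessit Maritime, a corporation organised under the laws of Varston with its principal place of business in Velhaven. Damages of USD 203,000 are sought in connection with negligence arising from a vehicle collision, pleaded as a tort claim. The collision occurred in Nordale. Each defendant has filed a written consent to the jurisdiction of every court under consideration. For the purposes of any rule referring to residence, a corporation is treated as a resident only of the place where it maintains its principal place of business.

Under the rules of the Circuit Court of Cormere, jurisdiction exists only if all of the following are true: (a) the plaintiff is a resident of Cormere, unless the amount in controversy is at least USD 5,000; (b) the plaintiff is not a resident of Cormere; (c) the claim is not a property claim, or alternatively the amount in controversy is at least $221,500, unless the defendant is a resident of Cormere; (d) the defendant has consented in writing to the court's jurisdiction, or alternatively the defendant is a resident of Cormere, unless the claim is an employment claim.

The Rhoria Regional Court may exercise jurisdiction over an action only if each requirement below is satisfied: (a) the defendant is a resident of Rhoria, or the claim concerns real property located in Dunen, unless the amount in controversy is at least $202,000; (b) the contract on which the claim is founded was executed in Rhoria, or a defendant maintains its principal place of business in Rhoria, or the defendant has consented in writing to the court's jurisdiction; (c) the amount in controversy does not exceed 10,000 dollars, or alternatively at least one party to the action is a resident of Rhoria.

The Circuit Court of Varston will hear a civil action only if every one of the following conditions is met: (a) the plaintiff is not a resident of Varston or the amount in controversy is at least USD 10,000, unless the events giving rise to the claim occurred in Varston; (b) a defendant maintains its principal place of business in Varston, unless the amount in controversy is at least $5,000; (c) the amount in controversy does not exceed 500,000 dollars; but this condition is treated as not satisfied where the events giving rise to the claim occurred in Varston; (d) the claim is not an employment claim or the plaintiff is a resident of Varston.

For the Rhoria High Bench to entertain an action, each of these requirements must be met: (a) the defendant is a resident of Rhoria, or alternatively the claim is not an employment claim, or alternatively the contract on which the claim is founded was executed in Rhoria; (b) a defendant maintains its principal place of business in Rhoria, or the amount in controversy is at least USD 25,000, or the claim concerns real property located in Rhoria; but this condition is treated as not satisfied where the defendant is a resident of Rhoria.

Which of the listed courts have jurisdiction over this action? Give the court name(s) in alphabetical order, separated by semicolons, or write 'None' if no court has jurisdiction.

the Circuit Court of Cormere; the Circuit Court of Varston; the Rhoria High Bench; the Rhoria Regional Court

The Circuit Court of Cormere:
  (a) The plaintiff resides in Rhoria, not Cormere. But the amount in controversy is 203,000 dollars, which meets the 5,000 dollars floor, and the 'unless' clause therefore excuses the requirement. Satisfied.
  (b) The plaintiff resides in Rhoria, which is not Cormere. Condition met.
  (c) The claim is a tort claim, not a property claim, which satisfies one of the alternatives. Satisfied.
  (d) Every defendant has filed written consent — that alternative is enough. Satisfied.
  → All conditions met; jurisdiction exists.
The Rhoria Regional Court:
  (a) The defendant resides in Velhaven, not Rhoria; the claim does not concern real property — no alternative holds. The proviso rescues it, though: the amount in controversy is USD 203,000, which meets the 202,000 dollars floor. Met.
  (b) Every defendant has filed written consent — that alternative is enough. Met.
  (c) Rowan Galloway resides in Rhoria — that alternative is enough. Satisfied.
  → Jurisdiction lies.
The Circuit Court of Varston:
  (a) The plaintiff resides in Rhoria, which is not Varston, which satisfies one of the alternatives. Condition met.
  (b) The corporate defendant(s) have their principal place of business in Velhaven, not Varston. However, the amount in controversy is USD 203,000, which meets the $5,000 floor, so the 'unless' proviso supplies this condition. Condition met.
  (c) The amount in controversy is 203,000 dollars, within the $500,000 ceiling. The exception is not triggered, since the operative events occurred in Nordale, not Varston. Met.
  (d) The claim is a tort claim, not an employment claim — that alternative is enough. Met.
  → The court has jurisdiction.
The Rhoria High Bench:
  (a) The claim is a tort claim, not an employment claim, so one alternative holds. Satisfied.
  (b) The amount in controversy is $203,000, which meets the USD 25,000 floor, which satisfies one of the alternatives. The exception is not triggered, since the defendant resides in Velhaven, not Rhoria. Satisfied.
  → All conditions met; jurisdiction exists.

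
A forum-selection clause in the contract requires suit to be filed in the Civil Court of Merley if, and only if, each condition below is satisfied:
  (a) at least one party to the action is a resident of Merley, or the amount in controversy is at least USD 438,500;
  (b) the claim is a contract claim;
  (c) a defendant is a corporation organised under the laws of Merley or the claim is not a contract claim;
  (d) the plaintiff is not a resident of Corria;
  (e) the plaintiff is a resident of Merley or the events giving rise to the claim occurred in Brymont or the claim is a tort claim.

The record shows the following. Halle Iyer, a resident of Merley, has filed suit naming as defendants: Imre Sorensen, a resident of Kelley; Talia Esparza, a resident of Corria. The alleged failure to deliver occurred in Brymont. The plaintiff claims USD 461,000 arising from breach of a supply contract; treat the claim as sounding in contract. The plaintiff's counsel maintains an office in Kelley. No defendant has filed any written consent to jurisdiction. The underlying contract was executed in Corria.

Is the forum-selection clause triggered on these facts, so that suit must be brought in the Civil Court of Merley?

No

The Civil Court of Merley:
  (a) Halle Iyer resides in Merley, so this disjunct is met. Met.
  (b) The claim is a contract claim. Satisfied.
  (c) No defendant is a corporation; the claim is a contract claim — none of the alternatives is met. Condition not met.
  (d) The plaintiff resides in Merley, which is not Corria. Satisfied.
  (e) The plaintiff resides in Merley, so one alternative holds. Condition met.
  → The clause does not apply.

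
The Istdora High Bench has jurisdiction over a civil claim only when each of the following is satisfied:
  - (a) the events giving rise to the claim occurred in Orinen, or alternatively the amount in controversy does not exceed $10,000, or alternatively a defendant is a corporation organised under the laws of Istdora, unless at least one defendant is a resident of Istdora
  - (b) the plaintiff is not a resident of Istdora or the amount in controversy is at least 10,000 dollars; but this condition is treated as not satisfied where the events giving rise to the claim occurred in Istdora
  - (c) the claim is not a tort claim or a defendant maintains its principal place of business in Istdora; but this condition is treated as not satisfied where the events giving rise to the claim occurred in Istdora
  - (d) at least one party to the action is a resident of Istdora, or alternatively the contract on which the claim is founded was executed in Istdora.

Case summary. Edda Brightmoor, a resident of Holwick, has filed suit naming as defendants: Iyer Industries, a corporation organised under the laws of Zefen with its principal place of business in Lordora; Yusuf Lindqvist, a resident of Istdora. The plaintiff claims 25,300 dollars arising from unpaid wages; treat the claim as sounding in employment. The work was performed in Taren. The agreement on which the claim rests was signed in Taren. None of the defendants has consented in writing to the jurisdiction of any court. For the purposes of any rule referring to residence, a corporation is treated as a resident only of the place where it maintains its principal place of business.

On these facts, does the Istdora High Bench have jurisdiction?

Yes

The Istdora High Bench:
  (a) The operative events occurred in Taren, not Orinen; the amount in controversy is 25,300 dollars, above the 10,000 dollars ceiling; the corporate defendant(s) are organised in Zefen, not Istdora — no alternative holds. But Yusuf Lindqvist resides in Istdora, and the 'unless' clause therefore excuses the requirement. Satisfied.
  (b) The plaintiff resides in Holwick, which is not Istdora — that alternative is enough. The carve-out does not apply: the operative events occurred in Taren, not Istdora. Satisfied.
  (c) The claim is an employment claim, not a tort claim — that alternative is enough. The exception is not triggered, since the operative events occurred in Taren, not Istdora. Met.
  (d) Yusuf Lindqvist resides in Istdora, so one alternative holds. Condition met.
  → All conditions met; jurisdiction exists.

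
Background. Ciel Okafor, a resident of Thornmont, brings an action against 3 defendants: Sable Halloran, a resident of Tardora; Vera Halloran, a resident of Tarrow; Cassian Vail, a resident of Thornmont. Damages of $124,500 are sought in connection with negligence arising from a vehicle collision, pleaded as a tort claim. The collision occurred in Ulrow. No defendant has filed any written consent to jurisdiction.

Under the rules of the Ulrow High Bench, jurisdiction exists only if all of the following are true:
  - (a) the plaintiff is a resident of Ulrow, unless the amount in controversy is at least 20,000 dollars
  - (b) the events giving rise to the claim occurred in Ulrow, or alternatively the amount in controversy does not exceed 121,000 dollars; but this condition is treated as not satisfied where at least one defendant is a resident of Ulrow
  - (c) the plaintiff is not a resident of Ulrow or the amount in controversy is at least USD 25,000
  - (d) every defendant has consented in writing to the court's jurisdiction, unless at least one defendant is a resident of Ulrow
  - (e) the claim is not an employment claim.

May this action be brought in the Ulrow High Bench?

No

The Ulrow High Bench:
  (a) The plaintiff resides in Thornmont, not Ulrow. The proviso rescues it, though: the amount in controversy is 124,500 dollars, which meets the USD 20,000 floor. Condition met.
  (b) The operative events occurred in Ulrow, so one alternative holds. The exception is not triggered, since no defendant resides in Ulrow (they reside in Tardora, Tarrow, Thornmont). Satisfied.
  (c) The plaintiff resides in Thornmont, which is not Ulrow — that alternative is enough. Condition met.
  (d) No such written consent has been filed. And no defendant resides in Ulrow (they reside in Tardora, Tarrow, Thornmont), so the proviso does not save it. Fails.
  (e) The claim is a tort claim, not an employment claim. Met.
  → At least one condition fails; no jurisdiction.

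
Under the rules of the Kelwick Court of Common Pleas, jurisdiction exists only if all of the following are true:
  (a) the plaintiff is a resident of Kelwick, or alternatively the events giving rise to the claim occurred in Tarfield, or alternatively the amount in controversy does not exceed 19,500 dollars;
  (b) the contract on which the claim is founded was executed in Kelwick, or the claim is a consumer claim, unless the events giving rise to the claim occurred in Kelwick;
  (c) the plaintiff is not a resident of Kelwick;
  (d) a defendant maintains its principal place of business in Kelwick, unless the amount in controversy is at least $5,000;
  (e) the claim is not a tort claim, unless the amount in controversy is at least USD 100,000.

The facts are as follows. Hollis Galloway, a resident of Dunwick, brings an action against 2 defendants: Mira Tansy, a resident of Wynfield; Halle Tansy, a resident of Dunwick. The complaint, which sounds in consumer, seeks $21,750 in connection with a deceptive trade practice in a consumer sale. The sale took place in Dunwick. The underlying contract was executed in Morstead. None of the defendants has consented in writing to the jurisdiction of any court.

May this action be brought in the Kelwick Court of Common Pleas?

The Kelwick Court of Common Pleas:
  (a) The plaintiff resides in Dunwick, not Kelwick; the operative events occurred in Dunwick, not Tarfield; the amount in controversy is USD 21,750, above the 19,500 dollars ceiling — no alternative holds. Not satisfied.
  (b) The claim is a consumer claim, so this disjunct is met. Satisfied.
  (c) The plaintiff resides in Dunwick, which is not Kelwick. Satisfied.
  (d) No defendant is a corporation. However, the amount in controversy is USD 21,750, which meets the 5,000 dollars floor, so the 'unless' proviso supplies this condition. Met.
  (e) The claim is a consumer claim, not a tort claim. Met.
  → The court lacks jurisdiction.

No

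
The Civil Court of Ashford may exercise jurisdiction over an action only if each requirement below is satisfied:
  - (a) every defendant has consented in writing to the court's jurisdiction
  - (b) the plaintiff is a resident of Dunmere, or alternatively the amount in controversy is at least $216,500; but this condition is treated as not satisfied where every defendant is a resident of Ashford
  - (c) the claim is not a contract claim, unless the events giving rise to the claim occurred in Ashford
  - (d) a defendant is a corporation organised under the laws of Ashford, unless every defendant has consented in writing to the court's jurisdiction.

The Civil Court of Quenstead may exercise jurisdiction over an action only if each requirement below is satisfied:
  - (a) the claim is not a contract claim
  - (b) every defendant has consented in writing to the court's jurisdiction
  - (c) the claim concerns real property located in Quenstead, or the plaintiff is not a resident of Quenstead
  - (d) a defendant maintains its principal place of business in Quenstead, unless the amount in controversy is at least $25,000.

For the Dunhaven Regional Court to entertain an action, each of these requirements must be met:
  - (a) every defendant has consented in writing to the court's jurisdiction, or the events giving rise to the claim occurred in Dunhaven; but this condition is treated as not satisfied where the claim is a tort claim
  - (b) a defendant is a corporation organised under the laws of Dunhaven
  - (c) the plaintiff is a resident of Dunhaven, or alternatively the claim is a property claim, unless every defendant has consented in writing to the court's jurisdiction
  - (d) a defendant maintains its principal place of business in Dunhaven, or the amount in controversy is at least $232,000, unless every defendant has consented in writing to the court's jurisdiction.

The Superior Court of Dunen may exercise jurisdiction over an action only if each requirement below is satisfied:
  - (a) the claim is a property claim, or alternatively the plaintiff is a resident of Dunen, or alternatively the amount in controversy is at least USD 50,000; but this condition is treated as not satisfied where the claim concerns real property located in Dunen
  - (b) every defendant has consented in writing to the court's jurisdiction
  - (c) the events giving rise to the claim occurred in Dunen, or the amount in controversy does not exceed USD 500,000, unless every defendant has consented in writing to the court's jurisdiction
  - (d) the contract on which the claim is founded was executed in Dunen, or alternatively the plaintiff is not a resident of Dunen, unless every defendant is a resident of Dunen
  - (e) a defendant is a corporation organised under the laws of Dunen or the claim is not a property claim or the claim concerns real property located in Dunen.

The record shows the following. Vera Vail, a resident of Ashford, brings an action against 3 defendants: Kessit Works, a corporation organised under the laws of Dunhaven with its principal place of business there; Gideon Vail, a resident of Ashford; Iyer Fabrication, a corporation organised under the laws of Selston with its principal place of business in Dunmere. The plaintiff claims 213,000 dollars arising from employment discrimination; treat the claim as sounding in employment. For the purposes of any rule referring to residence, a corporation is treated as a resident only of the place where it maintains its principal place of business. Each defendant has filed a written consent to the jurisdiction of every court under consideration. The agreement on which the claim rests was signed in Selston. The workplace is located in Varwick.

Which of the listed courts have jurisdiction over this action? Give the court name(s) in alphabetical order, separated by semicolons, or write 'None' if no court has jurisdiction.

The Civil Court of Ashford:
  (a) Every defendant has filed written consent. Condition met.
  (b) The plaintiff resides in Ashford, not Dunmere; the amount in controversy is USD 213,000, below the 216,500 dollars floor — none of the alternatives is met. Condition not met.
  (c) The claim is an employment claim, not a contract claim. Condition met.
  (d) The corporate defendant(s) are organised in Dunhaven, Selston, not Ashford. The proviso rescues it, though: every defendant has filed written consent. Met.
  → No jurisdiction.
The Civil Court of Quenstead:
  (a) The claim is an employment claim, not a contract claim. Met.
  (b) Every defendant has filed written consent. Met.
  (c) The plaintiff resides in Ashford, which is not Quenstead, so this disjunct is met. Condition met.
  (d) The corporate defendant(s) have their principal place of business in Dunhaven, Dunmere, not Quenstead. But the amount in controversy is USD 213,000, which meets the 25,000 dollars floor, and the 'unless' clause therefore excuses the requirement. Met.
  → All conditions met; jurisdiction exists.
The Dunhaven Regional Court:
  (a) Every defendant has filed written consent, which satisfies one of the alternatives. And the carve-out is inapplicable — the claim is an employment claim, not a tort claim. Condition met.
  (b) Kessit Works is organised under the laws of Dunhaven. Satisfied.
  (c) The plaintiff resides in Ashford, not Dunhaven; the claim is an employment claim, not a property claim — every alternative fails. However, every defendant has filed written consent, so the 'unless' proviso supplies this condition. Met.
  (d) Kessit Works has its principal place of business in Dunhaven, which satisfies one of the alternatives. Met.
  → The court has jurisdiction.
The Superior Court of Dunen:
  (a) The amount in controversy is 213,000 dollars, which meets the $50,000 floor, which satisfies one of the alternatives. The exception is not triggered, since the claim does not concern real property. Met.
  (b) Every defendant has filed written consent. Condition met.
  (c) The amount in controversy is 213,000 dollars, within the $500,000 ceiling, which satisfies one of the alternatives. Met.
  (d) The plaintiff resides in Ashford, which is not Dunen, so this disjunct is met. Met.
  (e) The claim is an employment claim, not a property claim, so this disjunct is met. Condition met.
  → All conditions met; jurisdiction exists.

the Civil Court of Quenstead; the Dunhaven Regional Court; the Superior Court of Dunen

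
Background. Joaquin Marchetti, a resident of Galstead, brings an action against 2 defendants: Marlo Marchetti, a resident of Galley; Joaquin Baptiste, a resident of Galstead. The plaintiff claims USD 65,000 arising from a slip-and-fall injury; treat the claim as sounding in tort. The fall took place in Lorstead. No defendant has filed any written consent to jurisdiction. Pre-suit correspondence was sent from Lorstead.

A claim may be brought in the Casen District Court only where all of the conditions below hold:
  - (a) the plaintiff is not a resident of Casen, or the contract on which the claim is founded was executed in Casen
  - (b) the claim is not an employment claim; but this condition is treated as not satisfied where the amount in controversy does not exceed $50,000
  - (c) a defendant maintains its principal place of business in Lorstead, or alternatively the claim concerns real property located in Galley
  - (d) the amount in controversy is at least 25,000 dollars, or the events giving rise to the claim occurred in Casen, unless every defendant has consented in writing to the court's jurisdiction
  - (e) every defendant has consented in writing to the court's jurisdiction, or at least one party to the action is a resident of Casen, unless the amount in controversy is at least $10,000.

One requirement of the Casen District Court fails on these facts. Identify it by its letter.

(c)

The Casen District Court:
  (a) The plaintiff resides in Galstead, which is not Casen, so this disjunct is met. Met.
  (b) The claim is a tort claim, not an employment claim. The carve-out does not apply: the amount in controversy is USD 65,000, above the USD 50,000 ceiling. Satisfied.
  (c) No defendant is a corporation; the claim does not concern real property — no alternative holds. Not met.
  (d) The amount in controversy is USD 65,000, which meets the 25,000 dollars floor — that alternative is enough. Met.
  (e) No such written consent has been filed; no party resides in Casen — none of the alternatives is met. But the amount in controversy is $65,000, which meets the 10,000 dollars floor, and the 'unless' clause therefore excuses the requirement. Met.
Only condition (c) fails.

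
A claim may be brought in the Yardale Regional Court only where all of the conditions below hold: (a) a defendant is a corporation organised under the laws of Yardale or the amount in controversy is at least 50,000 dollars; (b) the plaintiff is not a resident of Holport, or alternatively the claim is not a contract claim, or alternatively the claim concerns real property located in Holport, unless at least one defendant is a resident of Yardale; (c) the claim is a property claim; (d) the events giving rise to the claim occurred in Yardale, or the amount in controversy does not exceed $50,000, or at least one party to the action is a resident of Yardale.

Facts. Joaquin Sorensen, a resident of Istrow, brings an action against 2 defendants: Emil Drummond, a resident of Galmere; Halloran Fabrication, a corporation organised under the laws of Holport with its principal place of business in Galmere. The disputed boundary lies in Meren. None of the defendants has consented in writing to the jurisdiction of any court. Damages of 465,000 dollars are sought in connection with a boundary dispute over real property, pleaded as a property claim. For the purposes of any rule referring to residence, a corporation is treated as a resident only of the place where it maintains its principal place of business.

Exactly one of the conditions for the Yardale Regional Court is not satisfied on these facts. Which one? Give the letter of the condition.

(d)

The Yardale Regional Court:
  (a) The amount in controversy is 465,000 dollars, which meets the 50,000 dollars floor, so one alternative holds. Condition met.
  (b) The plaintiff resides in Istrow, which is not Holport, so this disjunct is met. Met.
  (c) The claim is a property claim. Condition met.
  (d) The operative events occurred in Meren, not Yardale; the amount in controversy is USD 465,000, above the $50,000 ceiling; no party resides in Yardale — every alternative fails. Not satisfied.
Only condition (d) fails.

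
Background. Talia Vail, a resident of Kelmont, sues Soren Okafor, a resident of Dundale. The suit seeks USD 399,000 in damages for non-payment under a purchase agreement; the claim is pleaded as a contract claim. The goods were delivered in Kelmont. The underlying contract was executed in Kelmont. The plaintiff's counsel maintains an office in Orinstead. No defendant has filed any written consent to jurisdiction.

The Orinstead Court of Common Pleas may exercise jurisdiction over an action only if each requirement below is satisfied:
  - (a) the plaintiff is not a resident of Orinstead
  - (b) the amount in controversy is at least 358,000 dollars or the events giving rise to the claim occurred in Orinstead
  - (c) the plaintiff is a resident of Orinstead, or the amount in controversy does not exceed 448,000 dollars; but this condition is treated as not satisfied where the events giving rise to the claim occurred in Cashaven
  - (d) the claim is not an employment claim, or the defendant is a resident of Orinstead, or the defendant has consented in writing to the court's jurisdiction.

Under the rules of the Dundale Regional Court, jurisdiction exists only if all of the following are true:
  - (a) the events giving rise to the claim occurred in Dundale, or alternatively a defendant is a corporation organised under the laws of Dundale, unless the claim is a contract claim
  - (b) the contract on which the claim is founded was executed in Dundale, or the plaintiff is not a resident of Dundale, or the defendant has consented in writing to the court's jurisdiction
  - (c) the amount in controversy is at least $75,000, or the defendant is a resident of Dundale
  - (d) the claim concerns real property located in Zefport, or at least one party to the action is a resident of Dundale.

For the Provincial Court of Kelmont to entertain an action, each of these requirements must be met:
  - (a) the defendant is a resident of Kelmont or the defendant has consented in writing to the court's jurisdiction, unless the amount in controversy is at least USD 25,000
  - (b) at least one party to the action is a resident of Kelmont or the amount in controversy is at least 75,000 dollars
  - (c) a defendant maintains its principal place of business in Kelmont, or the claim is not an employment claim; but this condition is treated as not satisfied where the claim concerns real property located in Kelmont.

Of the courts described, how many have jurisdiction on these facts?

3

The Orinstead Court of Common Pleas:
  (a) The plaintiff resides in Kelmont, which is not Orinstead. Condition met.
  (b) The amount in controversy is $399,000, which meets the USD 358,000 floor — that alternative is enough. Met.
  (c) The amount in controversy is 399,000 dollars, within the $448,000 ceiling — that alternative is enough. The exception is not triggered, since the operative events occurred in Kelmont, not Cashaven. Satisfied.
  (d) The claim is a contract claim, not an employment claim — that alternative is enough. Condition met.
  → All conditions met; jurisdiction exists.
The Dundale Regional Court:
  (a) The operative events occurred in Kelmont, not Dundale; no defendant is a corporation — none of the alternatives is met. However, the claim is a contract claim, so the 'unless' proviso supplies this condition. Satisfied.
  (b) The plaintiff resides in Kelmont, which is not Dundale — that alternative is enough. Met.
  (c) The amount in controversy is USD 399,000, which meets the $75,000 floor, so this disjunct is met. Condition met.
  (d) Soren Okafor resides in Dundale, so this disjunct is met. Satisfied.
  → The court has jurisdiction.
The Provincial Court of Kelmont:
  (a) The defendant resides in Dundale, not Kelmont; no such written consent has been filed — every alternative fails. But the amount in controversy is 399,000 dollars, which meets the 25,000 dollars floor, and the 'unless' clause therefore excuses the requirement. Met.
  (b) Talia Vail resides in Kelmont — that alternative is enough. Condition met.
  (c) The claim is a contract claim, not an employment claim — that alternative is enough. The carve-out does not apply: the claim does not concern real property. Condition met.
  → All conditions met; jurisdiction exists.
Courts with jurisdiction: the Orinstead Court of Common Pleas, the Dundale Regional Court, the Provincial Court of Kelmont — 3 in total.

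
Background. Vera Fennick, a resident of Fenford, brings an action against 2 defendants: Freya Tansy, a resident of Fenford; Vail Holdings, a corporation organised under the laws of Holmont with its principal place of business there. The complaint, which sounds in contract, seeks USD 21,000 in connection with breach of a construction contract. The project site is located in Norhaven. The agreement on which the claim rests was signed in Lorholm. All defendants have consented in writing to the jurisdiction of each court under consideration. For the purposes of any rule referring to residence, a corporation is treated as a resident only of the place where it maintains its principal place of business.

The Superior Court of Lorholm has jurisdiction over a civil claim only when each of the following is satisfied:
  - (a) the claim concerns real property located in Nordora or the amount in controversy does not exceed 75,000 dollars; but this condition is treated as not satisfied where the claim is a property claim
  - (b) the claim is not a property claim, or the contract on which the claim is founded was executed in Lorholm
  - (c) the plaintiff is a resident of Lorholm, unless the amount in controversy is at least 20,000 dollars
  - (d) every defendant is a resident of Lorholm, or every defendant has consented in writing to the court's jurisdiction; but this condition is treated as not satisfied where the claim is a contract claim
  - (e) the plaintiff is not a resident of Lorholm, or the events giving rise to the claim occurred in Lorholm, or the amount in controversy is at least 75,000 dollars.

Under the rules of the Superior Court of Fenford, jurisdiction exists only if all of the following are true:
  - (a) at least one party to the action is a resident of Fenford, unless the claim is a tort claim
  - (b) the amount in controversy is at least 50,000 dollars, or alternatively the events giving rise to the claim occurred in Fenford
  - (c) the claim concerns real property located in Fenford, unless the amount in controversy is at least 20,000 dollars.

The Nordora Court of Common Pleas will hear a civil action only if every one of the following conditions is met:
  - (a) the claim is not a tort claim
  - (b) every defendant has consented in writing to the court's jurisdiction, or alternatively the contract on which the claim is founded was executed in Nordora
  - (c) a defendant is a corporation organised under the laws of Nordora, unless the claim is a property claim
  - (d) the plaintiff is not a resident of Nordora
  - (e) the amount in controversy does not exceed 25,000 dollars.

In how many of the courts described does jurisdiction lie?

The Superior Court of Lorholm:
  (a) The amount in controversy is USD 21,000, within the $75,000 ceiling, which satisfies one of the alternatives. The carve-out does not apply: the claim is a contract claim, not a property claim. Met.
  (b) The claim is a contract claim, not a property claim — that alternative is enough. Satisfied.
  (c) The plaintiff resides in Fenford, not Lorholm. However, the amount in controversy is $21,000, which meets the 20,000 dollars floor, so the 'unless' proviso supplies this condition. Satisfied.
  (d) Every defendant has filed written consent, so one alternative holds. However, the claim is a contract claim, which falls within the stated exception and so defeats the condition. Fails.
  (e) The plaintiff resides in Fenford, which is not Lorholm, so one alternative holds. Met.
  → At least one condition fails; no jurisdiction.
The Superior Court of Fenford:
  (a) Vera Fennick resides in Fenford. Satisfied.
  (b) The amount in controversy is 21,000 dollars, below the 50,000 dollars floor; the operative events occurred in Norhaven, not Fenford — every alternative fails. Not met.
  (c) The claim does not concern real property. However, the amount in controversy is $21,000, which meets the USD 20,000 floor, so the 'unless' proviso supplies this condition. Condition met.
  → Not every requirement is met — no jurisdiction.
The Nordora Court of Common Pleas:
  (a) The claim is a contract claim, not a tort claim. Met.
  (b) Every defendant has filed written consent, so one alternative holds. Satisfied.
  (c) The corporate defendant(s) are organised in Holmont, not Nordora. And the claim is a contract claim, not a property claim, so the proviso does not save it. Fails.
  (d) The plaintiff resides in Fenford, which is not Nordora. Met.
  (e) The amount in controversy is 21,000 dollars, within the $25,000 ceiling. Satisfied.
  → No jurisdiction.
No court satisfies all of its conditions.

0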